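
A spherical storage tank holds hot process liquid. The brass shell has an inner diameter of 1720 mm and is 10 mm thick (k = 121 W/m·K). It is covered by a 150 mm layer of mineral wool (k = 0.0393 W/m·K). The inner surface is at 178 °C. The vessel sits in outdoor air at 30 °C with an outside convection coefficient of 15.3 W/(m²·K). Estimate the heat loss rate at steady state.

Q ≈ 426 W

Radial (spherical) resistances in series:
R_brass shell = (1/0.86 − 1/0.87)/(4π×121) = 8.79×10^-6 K/W
R_mineral wool = (1/0.87 − 1/1.02)/(4π×0.0393) = 0.3423 K/W
R_outer film = 1/(h·4πr_o²) = 1/(15.3×4π×1.02²) = 0.004999 K/W
R_total = 0.3473 K/W
Q = ΔT/R_total = 148/0.3473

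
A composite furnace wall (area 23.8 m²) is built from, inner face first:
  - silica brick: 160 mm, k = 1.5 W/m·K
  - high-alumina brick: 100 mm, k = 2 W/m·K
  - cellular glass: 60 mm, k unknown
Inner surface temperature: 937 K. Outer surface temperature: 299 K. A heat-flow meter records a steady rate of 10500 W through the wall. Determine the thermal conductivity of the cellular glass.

k ≈ 0.0465 W/(m·K)

Using the resistance-network approach (series):
R_silica brick = L/(kA) = 0.16/(1.5×23.8) = 0.004482 K/W
R_high-alumina brick = L/(kA) = 0.1/(2×23.8) = 0.002101 K/W
Sum of known resistances R_other = 0.006583 K/W
Total R = ΔT/Q = 638/10500 = 0.06076 K/W
R_cellular glass = R_total − R_other = 0.05418 K/W
k = L/(R·A) = 0.06/(0.05418×23.8)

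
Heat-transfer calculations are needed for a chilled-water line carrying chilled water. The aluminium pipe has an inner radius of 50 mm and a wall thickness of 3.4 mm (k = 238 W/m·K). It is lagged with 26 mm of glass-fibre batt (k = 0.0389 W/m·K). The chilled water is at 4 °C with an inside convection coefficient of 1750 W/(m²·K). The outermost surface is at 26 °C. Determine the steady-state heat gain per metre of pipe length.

Treating each annulus and film as a series resistance:
R_inner film = 1/(h_i·2πr₁L) = 1/(1750×2π×0.05×1) = 0.001819 K/W
R_aluminium pipe wall = ln(53.4/50)/(2π×238×1) = 4.399×10^-5 K/W
R_glass-fibre batt = ln(79.4/53.4)/(2π×0.0389×1) = 1.623 K/W
R_total = 1.625 K/W
Q = ΔT/R_total = 22/1.625

q′ ≈ 13.5 W/m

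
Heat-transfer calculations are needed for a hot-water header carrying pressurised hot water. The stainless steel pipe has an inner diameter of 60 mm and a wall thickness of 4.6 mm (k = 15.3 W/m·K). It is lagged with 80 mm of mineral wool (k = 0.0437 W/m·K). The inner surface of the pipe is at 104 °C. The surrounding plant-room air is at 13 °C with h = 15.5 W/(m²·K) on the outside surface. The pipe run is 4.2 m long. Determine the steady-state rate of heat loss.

Radial resistances (cylindrical: R_cond = ln(r_o/r_i)/(2πkL), R_conv = 1/(h·2πrL)):
R_stainless steel pipe wall = ln(34.6/30)/(2π×15.3×4.2) = 3.533×10^-4 K/W
R_mineral wool = ln(114.6/34.6)/(2π×0.0437×4.2) = 1.038 K/W
R_outer film = 1/(h_o·2πr_oL) = 1/(15.5×2π×0.1146×4.2) = 0.02133 K/W
R_total = 1.06 K/W
Q = ΔT/R_total = 91/1.06

Q ≈ 85.8 W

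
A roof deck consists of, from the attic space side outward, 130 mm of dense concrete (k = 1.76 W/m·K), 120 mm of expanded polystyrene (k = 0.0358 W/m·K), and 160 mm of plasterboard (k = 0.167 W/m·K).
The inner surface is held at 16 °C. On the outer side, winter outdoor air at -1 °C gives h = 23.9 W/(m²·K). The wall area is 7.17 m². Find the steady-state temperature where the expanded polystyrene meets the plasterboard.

Model the wall as resistances in series:
R_dense concrete = L/(kA) = 0.13/(1.76×7.17) = 0.0103 K/W
R_expanded polystyrene = L/(kA) = 0.12/(0.0358×7.17) = 0.4675 K/W
R_plasterboard = L/(kA) = 0.16/(0.167×7.17) = 0.1336 K/W
R_outer film = 1/(h_o·A) = 1/(23.9×7.17) = 0.005836 K/W
R_total = 0.6173 K/W;  Q = ΔT/R_total = 17/0.6173 = 27.54 W
T_interface = T_inner − Q·ΣR(inner→interface) = 16 − 27.5×0.4778

T ≈ 2.84 °C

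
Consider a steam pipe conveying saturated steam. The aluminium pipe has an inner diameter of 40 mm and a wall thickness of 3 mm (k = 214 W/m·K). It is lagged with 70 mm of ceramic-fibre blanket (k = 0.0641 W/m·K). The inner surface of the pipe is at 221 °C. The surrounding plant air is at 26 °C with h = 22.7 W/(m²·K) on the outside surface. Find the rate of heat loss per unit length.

q′ ≈ 55 W/m

For a radial system each layer contributes R = ln(r_out/r_in)/(2πkL); films add R = 1/(hA).
R_aluminium pipe wall = ln(23/20)/(2π×214×1) = 1.039×10^-4 K/W
R_ceramic-fibre blanket = ln(93/23)/(2π×0.0641×1) = 3.469 K/W
R_outer film = 1/(h_o·2πr_oL) = 1/(22.7×2π×0.093×1) = 0.07539 K/W
R_total = 3.544 K/W
Q = ΔT/R_total = 195/3.544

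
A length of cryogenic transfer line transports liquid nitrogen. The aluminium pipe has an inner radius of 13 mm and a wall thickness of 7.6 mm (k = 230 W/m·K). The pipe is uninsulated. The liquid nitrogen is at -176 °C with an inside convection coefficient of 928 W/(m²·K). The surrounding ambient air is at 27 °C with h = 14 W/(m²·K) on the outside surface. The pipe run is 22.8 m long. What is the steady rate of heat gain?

Q ≈ 8190 W

Radial resistances (cylindrical: R_cond = ln(r_o/r_i)/(2πkL), R_conv = 1/(h·2πrL)):
R_inner film = 1/(h_i·2πr₁L) = 1/(928×2π×0.013×22.8) = 5.786×10^-4 K/W
R_aluminium pipe wall = ln(20.6/13)/(2π×230×22.8) = 1.397×10^-5 K/W
R_outer film = 1/(h_o·2πr_oL) = 1/(14×2π×0.0206×22.8) = 0.0242 K/W
R_total = 0.0248 K/W
Q = ΔT/R_total = 203/0.0248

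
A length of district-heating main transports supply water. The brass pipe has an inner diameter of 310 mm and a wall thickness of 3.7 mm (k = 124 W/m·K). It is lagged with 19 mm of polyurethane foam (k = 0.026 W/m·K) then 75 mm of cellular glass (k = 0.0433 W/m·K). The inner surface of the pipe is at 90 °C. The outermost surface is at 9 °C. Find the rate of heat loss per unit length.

Cylindrical conduction, so R = ln(r₂/r₁)/(2πkL) per layer, in series:
R_brass pipe wall = ln(158.7/155)/(2π×124×1) = 3.028×10^-5 K/W
R_polyurethane foam = ln(177.7/158.7)/(2π×0.026×1) = 0.6922 K/W
R_cellular glass = ln(252.7/177.7)/(2π×0.0433×1) = 1.294 K/W
R_total = 1.986 K/W
Q = ΔT/R_total = 81/1.986

q′ ≈ 40.8 W/m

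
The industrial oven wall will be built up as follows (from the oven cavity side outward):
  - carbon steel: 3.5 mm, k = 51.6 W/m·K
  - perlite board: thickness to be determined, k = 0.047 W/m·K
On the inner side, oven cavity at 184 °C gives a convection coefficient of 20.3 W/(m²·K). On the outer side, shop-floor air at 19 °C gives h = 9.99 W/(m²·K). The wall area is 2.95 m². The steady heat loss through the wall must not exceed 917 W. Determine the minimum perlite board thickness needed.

L ≈ 17.9 mm

Model the wall as resistances in series:
R_inner film = 1/(h_i·A) = 1/(20.3×2.95) = 0.0167 K/W
R_carbon steel = L/(kA) = 0.0035/(51.6×2.95) = 2.299×10^-5 K/W
R_outer film = 1/(h_o·A) = 1/(9.99×2.95) = 0.03393 K/W
Sum of the known resistances R_other = 0.05065 K/W
Required total resistance R_tot = ΔT/Q_allow = 165/917 = 0.1799 K/W
R_perlite board = R_tot − R_other = 0.1293 K/W
L = R·k·A = 0.1293×0.047×2.95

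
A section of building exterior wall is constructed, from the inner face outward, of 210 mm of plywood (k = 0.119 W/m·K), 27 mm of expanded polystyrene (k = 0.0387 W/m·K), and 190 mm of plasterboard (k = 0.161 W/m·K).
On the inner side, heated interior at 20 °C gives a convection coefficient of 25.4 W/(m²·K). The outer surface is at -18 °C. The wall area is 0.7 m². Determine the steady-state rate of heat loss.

Q ≈ 7.22 W

Thermal resistances in series:
R_inner film = 1/(h_i·A) = 1/(25.4×0.7) = 0.05624 K/W
R_plywood = L/(kA) = 0.21/(0.119×0.7) = 2.521 K/W
R_expanded polystyrene = L/(kA) = 0.027/(0.0387×0.7) = 0.9967 K/W
R_plasterboard = L/(kA) = 0.19/(0.161×0.7) = 1.686 K/W
R_total = 5.26 K/W
Q = ΔT / R_total = 38 / 5.26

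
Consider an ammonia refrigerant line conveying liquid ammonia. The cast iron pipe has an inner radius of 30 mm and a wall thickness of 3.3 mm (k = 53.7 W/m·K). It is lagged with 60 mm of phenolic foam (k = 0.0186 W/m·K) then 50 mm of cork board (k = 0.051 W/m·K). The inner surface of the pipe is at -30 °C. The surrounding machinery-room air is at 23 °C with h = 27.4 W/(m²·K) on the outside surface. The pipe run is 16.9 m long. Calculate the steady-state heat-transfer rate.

Treating each annulus and film as a series resistance:
R_cast iron pipe wall = ln(33.3/30)/(2π×53.7×16.9) = 1.83×10^-5 K/W
R_phenolic foam = ln(93.3/33.3)/(2π×0.0186×16.9) = 0.5216 K/W
R_cork board = ln(143.3/93.3)/(2π×0.051×16.9) = 0.07924 K/W
R_outer film = 1/(h_o·2πr_oL) = 1/(27.4×2π×0.1433×16.9) = 0.002398 K/W
R_total = 0.6033 K/W
Q = ΔT/R_total = 53/0.6033

Q ≈ 87.9 W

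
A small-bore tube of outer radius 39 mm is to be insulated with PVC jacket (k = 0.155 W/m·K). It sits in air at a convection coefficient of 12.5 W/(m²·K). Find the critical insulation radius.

For a cylinder r_cr = k/h = 0.155/12.5
r_cr = 12.4 mm; since the bare radius (39 mm) is above r_cr, any added insulation will reduce heat loss.

r_cr ≈ 12.4 mm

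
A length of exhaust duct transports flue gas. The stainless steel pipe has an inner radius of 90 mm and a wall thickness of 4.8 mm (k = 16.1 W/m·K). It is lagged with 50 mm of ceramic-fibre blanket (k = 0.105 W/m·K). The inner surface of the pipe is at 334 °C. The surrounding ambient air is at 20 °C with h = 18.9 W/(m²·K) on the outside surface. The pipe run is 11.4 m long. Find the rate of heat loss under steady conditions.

Cylindrical conduction, so R = ln(r₂/r₁)/(2πkL) per layer, in series:
R_stainless steel pipe wall = ln(94.8/90)/(2π×16.1×11.4) = 4.506×10^-5 K/W
R_ceramic-fibre blanket = ln(144.8/94.8)/(2π×0.105×11.4) = 0.05632 K/W
R_outer film = 1/(h_o·2πr_oL) = 1/(18.9×2π×0.1448×11.4) = 0.005101 K/W
R_total = 0.06147 K/W
Q = ΔT/R_total = 314/0.06147

Q ≈ 5110 W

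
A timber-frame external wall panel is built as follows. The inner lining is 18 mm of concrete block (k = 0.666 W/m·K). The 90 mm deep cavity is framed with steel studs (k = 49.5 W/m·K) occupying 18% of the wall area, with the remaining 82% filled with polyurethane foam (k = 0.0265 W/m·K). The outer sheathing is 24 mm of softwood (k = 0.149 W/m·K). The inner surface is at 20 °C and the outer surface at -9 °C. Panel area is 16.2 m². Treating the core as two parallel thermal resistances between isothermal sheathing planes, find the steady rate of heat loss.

Sheathing layers in series; stud and cavity paths in parallel between them.
R_inner = 0.018/(0.666×16.2) = 0.001668 K/W
R_stud  = 0.09/(49.5×0.18×16.2) = 6.235×10^-4 K/W
R_cav   = 0.09/(0.0265×0.82×16.2) = 0.2557 K/W
1/R_core = 1/R_stud + 1/R_cav → R_core = 6.22×10^-4 K/W
R_outer = 0.024/(0.149×16.2) = 0.009943 K/W
R_total = 0.01223 K/W
Q = ΔT/R_total = 29/0.01223

Q ≈ 2370 W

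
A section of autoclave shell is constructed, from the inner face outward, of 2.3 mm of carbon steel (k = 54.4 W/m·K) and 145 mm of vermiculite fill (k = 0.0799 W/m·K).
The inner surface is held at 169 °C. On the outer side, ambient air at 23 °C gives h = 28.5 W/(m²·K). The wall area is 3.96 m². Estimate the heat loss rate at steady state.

Q ≈ 313 W

Model the wall as resistances in series:
R_carbon steel = L/(kA) = 0.0023/(54.4×3.96) = 1.068×10^-5 K/W
R_vermiculite fill = L/(kA) = 0.145/(0.0799×3.96) = 0.4583 K/W
R_outer film = 1/(h_o·A) = 1/(28.5×3.96) = 0.008861 K/W
R_total = 0.4671 K/W
Q = ΔT / R_total = 146 / 0.4671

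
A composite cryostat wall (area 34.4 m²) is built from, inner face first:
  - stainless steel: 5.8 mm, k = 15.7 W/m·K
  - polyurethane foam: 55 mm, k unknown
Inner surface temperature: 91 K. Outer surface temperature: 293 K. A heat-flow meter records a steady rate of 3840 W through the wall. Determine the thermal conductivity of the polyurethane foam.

Model the wall as resistances in series:
R_stainless steel = L/(kA) = 0.0058/(15.7×34.4) = 1.074×10^-5 K/W
Sum of known resistances R_other = 1.074×10^-5 K/W
Total R = ΔT/Q = 202/3840 = 0.0526 K/W
R_polyurethane foam = R_total − R_other = 0.05259 K/W
k = L/(R·A) = 0.055/(0.05259×34.4)

k ≈ 0.0304 W/(m·K)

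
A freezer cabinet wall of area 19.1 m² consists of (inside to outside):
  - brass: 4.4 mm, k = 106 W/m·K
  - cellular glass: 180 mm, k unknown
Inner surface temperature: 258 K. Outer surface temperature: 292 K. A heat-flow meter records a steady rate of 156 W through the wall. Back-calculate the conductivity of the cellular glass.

k ≈ 0.0432 W/(m·K)

Series thermal resistances:
R_brass = L/(kA) = 0.0044/(106×19.1) = 2.173×10^-6 K/W
Sum of known resistances R_other = 2.173×10^-6 K/W
Total R = ΔT/Q = 34/156 = 0.2179 K/W
R_cellular glass = R_total − R_other = 0.2179 K/W
k = L/(R·A) = 0.18/(0.2179×19.1)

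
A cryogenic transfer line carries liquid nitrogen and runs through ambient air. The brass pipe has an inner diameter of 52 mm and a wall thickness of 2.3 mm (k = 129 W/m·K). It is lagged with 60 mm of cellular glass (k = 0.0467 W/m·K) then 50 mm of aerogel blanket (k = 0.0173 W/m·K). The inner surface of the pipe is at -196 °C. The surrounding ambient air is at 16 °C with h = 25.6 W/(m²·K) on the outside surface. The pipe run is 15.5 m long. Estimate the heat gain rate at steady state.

Q ≈ 408 W

Treating each annulus and film as a series resistance:
R_brass pipe wall = ln(28.3/26)/(2π×129×15.5) = 6.747×10^-6 K/W
R_cellular glass = ln(88.3/28.3)/(2π×0.0467×15.5) = 0.2502 K/W
R_aerogel blanket = ln(138.3/88.3)/(2π×0.0173×15.5) = 0.2663 K/W
R_outer film = 1/(h_o·2πr_oL) = 1/(25.6×2π×0.1383×15.5) = 0.0029 K/W
R_total = 0.5194 K/W
Q = ΔT/R_total = 212/0.5194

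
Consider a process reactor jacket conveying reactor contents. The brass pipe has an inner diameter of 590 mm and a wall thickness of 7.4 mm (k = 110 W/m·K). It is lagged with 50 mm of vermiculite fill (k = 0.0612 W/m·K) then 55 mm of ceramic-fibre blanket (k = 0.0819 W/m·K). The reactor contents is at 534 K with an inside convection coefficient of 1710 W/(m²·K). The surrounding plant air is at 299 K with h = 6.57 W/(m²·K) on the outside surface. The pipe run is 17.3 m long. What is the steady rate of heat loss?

Per-layer cylindrical resistances, series-summed:
R_inner film = 1/(h_i·2πr₁L) = 1/(1710×2π×0.295×17.3) = 1.824×10^-5 K/W
R_brass pipe wall = ln(302.4/295)/(2π×110×17.3) = 2.072×10^-6 K/W
R_vermiculite fill = ln(352.4/302.4)/(2π×0.0612×17.3) = 0.023 K/W
R_ceramic-fibre blanket = ln(407.4/352.4)/(2π×0.0819×17.3) = 0.01629 K/W
R_outer film = 1/(h_o·2πr_oL) = 1/(6.57×2π×0.4074×17.3) = 0.003437 K/W
R_total = 0.04275 K/W
Q = ΔT/R_total = 235/0.04275

Q ≈ 5500 W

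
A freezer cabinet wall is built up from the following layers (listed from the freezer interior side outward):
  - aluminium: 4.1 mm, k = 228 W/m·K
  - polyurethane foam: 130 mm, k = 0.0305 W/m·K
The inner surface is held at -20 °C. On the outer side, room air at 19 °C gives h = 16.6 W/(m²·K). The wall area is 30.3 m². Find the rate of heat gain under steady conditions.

Treating each layer as a thermal resistance in series:
R_aluminium = L/(kA) = 0.0041/(228×30.3) = 5.935×10^-7 K/W
R_polyurethane foam = L/(kA) = 0.13/(0.0305×30.3) = 0.1407 K/W
R_outer film = 1/(h_o·A) = 1/(16.6×30.3) = 0.001988 K/W
R_total = 0.1427 K/W
Q = ΔT / R_total = 39 / 0.1427

Q ≈ 273 W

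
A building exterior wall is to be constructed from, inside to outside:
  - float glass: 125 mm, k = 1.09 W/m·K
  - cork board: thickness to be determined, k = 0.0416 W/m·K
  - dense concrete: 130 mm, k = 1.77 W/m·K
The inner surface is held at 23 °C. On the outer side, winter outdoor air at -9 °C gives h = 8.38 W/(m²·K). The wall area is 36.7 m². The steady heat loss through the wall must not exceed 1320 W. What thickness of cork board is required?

L ≈ 24.2 mm

Model the wall as resistances in series:
R_float glass = L/(kA) = 0.125/(1.09×36.7) = 0.003125 K/W
R_dense concrete = L/(kA) = 0.13/(1.77×36.7) = 0.002001 K/W
R_outer film = 1/(h_o·A) = 1/(8.38×36.7) = 0.003252 K/W
Sum of the known resistances R_other = 0.008378 K/W
Required total resistance R_tot = ΔT/Q_allow = 32/1320 = 0.02424 K/W
R_cork board = R_tot − R_other = 0.01586 K/W
L = R·k·A = 0.01586×0.0416×36.7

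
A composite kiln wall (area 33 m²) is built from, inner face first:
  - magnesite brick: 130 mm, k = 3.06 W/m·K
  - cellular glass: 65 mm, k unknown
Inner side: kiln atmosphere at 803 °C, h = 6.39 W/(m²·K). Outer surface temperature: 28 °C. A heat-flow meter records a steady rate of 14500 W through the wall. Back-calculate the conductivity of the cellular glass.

k ≈ 0.0415 W/(m·K)

Series thermal resistances:
R_inner film = 1/(h_i·A) = 1/(6.39×33) = 0.004742 K/W
R_magnesite brick = L/(kA) = 0.13/(3.06×33) = 0.001287 K/W
Sum of known resistances R_other = 0.00603 K/W
Total R = ΔT/Q = 775/14500 = 0.05345 K/W
R_cellular glass = R_total − R_other = 0.04742 K/W
k = L/(R·A) = 0.065/(0.04742×33)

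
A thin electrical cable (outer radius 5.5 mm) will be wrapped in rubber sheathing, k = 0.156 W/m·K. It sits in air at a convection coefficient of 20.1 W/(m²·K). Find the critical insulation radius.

r_cr ≈ 7.76 mm

For a cylinder r_cr = k/h = 0.156/20.1
r_cr = 7.76 mm; since the bare radius (5.5 mm) is below r_cr, adding a thin layer of insulation will *increase* heat loss.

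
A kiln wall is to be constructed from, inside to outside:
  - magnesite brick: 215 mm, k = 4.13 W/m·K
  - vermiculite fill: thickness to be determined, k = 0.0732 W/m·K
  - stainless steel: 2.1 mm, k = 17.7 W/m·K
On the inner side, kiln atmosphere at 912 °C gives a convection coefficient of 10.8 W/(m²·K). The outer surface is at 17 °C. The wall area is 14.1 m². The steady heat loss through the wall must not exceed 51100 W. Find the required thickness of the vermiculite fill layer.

L ≈ 7.48 mm

Using the resistance-network approach (series):
R_inner film = 1/(h_i·A) = 1/(10.8×14.1) = 0.006567 K/W
R_magnesite brick = L/(kA) = 0.215/(4.13×14.1) = 0.003692 K/W
R_stainless steel = L/(kA) = 0.0021/(17.7×14.1) = 8.414×10^-6 K/W
Sum of the known resistances R_other = 0.01027 K/W
Required total resistance R_tot = ΔT/Q_allow = 895/51100 = 0.01751 K/W
R_vermiculite fill = R_tot − R_other = 0.007247 K/W
L = R·k·A = 0.007247×0.0732×14.1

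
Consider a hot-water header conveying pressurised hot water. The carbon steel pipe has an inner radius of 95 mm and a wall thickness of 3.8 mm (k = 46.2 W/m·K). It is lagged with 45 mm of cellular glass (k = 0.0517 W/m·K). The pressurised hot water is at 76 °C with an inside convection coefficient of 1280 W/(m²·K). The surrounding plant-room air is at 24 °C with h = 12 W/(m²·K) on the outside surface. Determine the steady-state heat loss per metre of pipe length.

q′ ≈ 41.6 W/m

Radial resistances (cylindrical: R_cond = ln(r_o/r_i)/(2πkL), R_conv = 1/(h·2πrL)):
R_inner film = 1/(h_i·2πr₁L) = 1/(1280×2π×0.095×1) = 0.001309 K/W
R_carbon steel pipe wall = ln(98.8/95)/(2π×46.2×1) = 1.351×10^-4 K/W
R_cellular glass = ln(143.8/98.8)/(2π×0.0517×1) = 1.155 K/W
R_outer film = 1/(h_o·2πr_oL) = 1/(12×2π×0.1438×1) = 0.09223 K/W
R_total = 1.249 K/W
Q = ΔT/R_total = 52/1.249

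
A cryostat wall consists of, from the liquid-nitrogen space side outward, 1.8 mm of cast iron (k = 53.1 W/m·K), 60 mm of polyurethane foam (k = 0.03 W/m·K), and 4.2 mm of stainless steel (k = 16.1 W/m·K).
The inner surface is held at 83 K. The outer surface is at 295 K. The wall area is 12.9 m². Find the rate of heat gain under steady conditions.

Q ≈ 1370 W

Treating each layer as a thermal resistance in series:
R_cast iron = L/(kA) = 0.0018/(53.1×12.9) = 2.628×10^-6 K/W
R_polyurethane foam = L/(kA) = 0.06/(0.03×12.9) = 0.155 K/W
R_stainless steel = L/(kA) = 0.0042/(16.1×12.9) = 2.022×10^-5 K/W
R_total = 0.1551 K/W
Q = ΔT / R_total = 212 / 0.1551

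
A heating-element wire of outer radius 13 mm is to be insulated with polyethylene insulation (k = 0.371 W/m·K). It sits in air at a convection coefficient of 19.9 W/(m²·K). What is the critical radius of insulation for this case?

For a cylinder r_cr = k/h = 0.371/19.9
r_cr = 18.6 mm; since the bare radius (13 mm) is below r_cr, adding a thin layer of insulation will *increase* heat loss.

r_cr ≈ 18.6 mm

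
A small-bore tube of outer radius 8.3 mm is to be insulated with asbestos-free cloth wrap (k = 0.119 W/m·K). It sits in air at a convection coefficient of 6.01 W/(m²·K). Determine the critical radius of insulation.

For a cylinder r_cr = k/h = 0.119/6.01
r_cr = 19.8 mm; since the bare radius (8.3 mm) is below r_cr, adding a thin layer of insulation will *increase* heat loss.

r_cr ≈ 19.8 mm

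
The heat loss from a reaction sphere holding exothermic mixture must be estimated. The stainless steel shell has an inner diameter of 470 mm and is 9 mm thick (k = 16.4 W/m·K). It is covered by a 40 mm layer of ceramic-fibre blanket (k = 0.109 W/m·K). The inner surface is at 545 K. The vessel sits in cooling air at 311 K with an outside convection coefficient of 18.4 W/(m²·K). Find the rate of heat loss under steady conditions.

For a spherical shell R = (1/r₁ − 1/r₂)/(4πk); film R = 1/(h·4πr²). In series:
R_stainless steel shell = (1/0.235 − 1/0.244)/(4π×16.4) = 7.616×10^-4 K/W
R_ceramic-fibre blanket = (1/0.244 − 1/0.284)/(4π×0.109) = 0.4214 K/W
R_outer film = 1/(h·4πr_o²) = 1/(18.4×4π×0.284²) = 0.05362 K/W
R_total = 0.4758 K/W
Q = ΔT/R_total = 234/0.4758

Q ≈ 492 W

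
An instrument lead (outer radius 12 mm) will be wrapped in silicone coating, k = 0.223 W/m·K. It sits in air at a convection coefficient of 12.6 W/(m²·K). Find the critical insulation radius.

For a cylinder r_cr = k/h = 0.223/12.6
r_cr = 17.7 mm; since the bare radius (12 mm) is below r_cr, adding a thin layer of insulation will *increase* heat loss.

r_cr ≈ 17.7 mm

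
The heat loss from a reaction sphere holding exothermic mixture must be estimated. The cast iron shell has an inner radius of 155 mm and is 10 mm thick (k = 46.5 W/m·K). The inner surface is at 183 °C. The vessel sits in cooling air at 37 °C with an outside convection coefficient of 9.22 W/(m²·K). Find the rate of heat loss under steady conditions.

Q ≈ 460 W

Each spherical layer contributes R = (1/r_i − 1/r_o)/(4πk):
R_cast iron shell = (1/0.155 − 1/0.165)/(4π×46.5) = 6.691×10^-4 K/W
R_outer film = 1/(h·4πr_o²) = 1/(9.22×4π×0.165²) = 0.317 K/W
R_total = 0.3177 K/W
Q = ΔT/R_total = 146/0.3177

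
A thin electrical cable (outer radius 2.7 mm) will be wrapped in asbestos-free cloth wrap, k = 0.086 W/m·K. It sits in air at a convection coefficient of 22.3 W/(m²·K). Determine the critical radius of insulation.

r_cr ≈ 3.86 mm

For a cylinder r_cr = k/h = 0.086/22.3
r_cr = 3.86 mm; since the bare radius (2.7 mm) is below r_cr, adding a thin layer of insulation will *increase* heat loss.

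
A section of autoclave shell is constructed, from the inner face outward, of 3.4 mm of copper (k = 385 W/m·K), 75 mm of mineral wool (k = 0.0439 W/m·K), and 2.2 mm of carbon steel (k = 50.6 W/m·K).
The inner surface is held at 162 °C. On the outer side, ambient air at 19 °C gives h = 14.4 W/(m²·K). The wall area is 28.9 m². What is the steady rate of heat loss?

Q ≈ 2320 W

Thermal resistances in series:
R_copper = L/(kA) = 0.0034/(385×28.9) = 3.056×10^-7 K/W
R_mineral wool = L/(kA) = 0.075/(0.0439×28.9) = 0.05912 K/W
R_carbon steel = L/(kA) = 0.0022/(50.6×28.9) = 1.504×10^-6 K/W
R_outer film = 1/(h_o·A) = 1/(14.4×28.9) = 0.002403 K/W
R_total = 0.06152 K/W
Q = ΔT / R_total = 143 / 0.06152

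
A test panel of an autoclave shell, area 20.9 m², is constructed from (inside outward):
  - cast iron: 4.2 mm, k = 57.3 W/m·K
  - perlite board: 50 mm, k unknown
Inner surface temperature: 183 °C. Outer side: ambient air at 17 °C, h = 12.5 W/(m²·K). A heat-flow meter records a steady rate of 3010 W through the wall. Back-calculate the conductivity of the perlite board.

Thermal resistances in series:
R_cast iron = L/(kA) = 0.0042/(57.3×20.9) = 3.507×10^-6 K/W
R_outer film = 1/(h_o·A) = 1/(12.5×20.9) = 0.003828 K/W
Sum of known resistances R_other = 0.003831 K/W
Total R = ΔT/Q = 166/3010 = 0.05515 K/W
R_perlite board = R_total − R_other = 0.05132 K/W
k = L/(R·A) = 0.05/(0.05132×20.9)

k ≈ 0.0466 W/(m·K)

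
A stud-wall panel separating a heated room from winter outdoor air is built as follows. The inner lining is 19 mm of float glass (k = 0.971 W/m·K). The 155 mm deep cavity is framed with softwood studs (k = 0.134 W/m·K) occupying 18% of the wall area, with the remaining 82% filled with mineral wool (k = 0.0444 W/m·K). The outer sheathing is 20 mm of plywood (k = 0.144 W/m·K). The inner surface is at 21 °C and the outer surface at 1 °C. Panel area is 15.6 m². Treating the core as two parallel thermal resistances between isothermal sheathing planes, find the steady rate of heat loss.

Sheathing layers in series; stud and cavity paths in parallel between them.
R_inner = 0.019/(0.971×15.6) = 0.001254 K/W
R_stud  = 0.155/(0.134×0.18×15.6) = 0.4119 K/W
R_cav   = 0.155/(0.0444×0.82×15.6) = 0.2729 K/W
1/R_core = 1/R_stud + 1/R_cav → R_core = 0.1642 K/W
R_outer = 0.02/(0.144×15.6) = 0.008903 K/W
R_total = 0.1743 K/W
Q = ΔT/R_total = 20/0.1743

Q ≈ 115 W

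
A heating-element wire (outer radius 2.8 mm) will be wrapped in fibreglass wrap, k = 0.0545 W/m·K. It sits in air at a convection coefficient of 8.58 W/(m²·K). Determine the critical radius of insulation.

For a cylinder r_cr = k/h = 0.0545/8.58
r_cr = 6.35 mm; since the bare radius (2.8 mm) is below r_cr, adding a thin layer of insulation will *increase* heat loss.

r_cr ≈ 6.35 mm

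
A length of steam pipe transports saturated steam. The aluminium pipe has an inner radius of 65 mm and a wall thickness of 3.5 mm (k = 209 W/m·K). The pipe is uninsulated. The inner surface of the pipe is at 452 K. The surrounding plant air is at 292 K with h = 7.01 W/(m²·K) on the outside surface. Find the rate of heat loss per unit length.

Radial resistances (cylindrical: R_cond = ln(r_o/r_i)/(2πkL), R_conv = 1/(h·2πrL)):
R_aluminium pipe wall = ln(68.5/65)/(2π×209×1) = 3.994×10^-5 K/W
R_outer film = 1/(h_o·2πr_oL) = 1/(7.01×2π×0.0685×1) = 0.3314 K/W
R_total = 0.3315 K/W
Q = ΔT/R_total = 160/0.3315

q′ ≈ 483 W/m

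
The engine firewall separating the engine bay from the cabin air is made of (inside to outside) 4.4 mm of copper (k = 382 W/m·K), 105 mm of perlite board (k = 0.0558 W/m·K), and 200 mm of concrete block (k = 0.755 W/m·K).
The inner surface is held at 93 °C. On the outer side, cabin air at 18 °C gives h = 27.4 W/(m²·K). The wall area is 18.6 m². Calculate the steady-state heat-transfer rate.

Q ≈ 639 W

Using the resistance-network approach (series):
R_copper = L/(kA) = 0.0044/(382×18.6) = 6.193×10^-7 K/W
R_perlite board = L/(kA) = 0.105/(0.0558×18.6) = 0.1012 K/W
R_concrete block = L/(kA) = 0.2/(0.755×18.6) = 0.01424 K/W
R_outer film = 1/(h_o·A) = 1/(27.4×18.6) = 0.001962 K/W
R_total = 0.1174 K/W
Q = ΔT / R_total = 75 / 0.1174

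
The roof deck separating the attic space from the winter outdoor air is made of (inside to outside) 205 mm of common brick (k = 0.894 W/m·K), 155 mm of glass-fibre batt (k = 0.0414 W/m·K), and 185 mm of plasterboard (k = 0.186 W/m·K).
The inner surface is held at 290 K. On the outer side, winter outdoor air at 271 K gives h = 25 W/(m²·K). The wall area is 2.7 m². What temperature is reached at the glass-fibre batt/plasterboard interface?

T ≈ 275 K

Series thermal resistances:
R_common brick = L/(kA) = 0.205/(0.894×2.7) = 0.08493 K/W
R_glass-fibre batt = L/(kA) = 0.155/(0.0414×2.7) = 1.387 K/W
R_plasterboard = L/(kA) = 0.185/(0.186×2.7) = 0.3684 K/W
R_outer film = 1/(h_o·A) = 1/(25×2.7) = 0.01481 K/W
R_total = 1.855 K/W;  Q = ΔT/R_total = 19/1.855 = 10.24 W
T_interface = T_inner − Q·ΣR(inner→interface) = 290 − 10.2×1.472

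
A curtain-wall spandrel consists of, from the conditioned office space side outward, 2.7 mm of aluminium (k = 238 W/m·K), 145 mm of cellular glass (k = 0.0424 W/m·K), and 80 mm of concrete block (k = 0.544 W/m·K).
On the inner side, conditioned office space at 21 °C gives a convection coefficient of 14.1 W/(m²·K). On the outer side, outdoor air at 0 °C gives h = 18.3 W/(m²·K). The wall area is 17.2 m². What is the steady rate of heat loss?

Q ≈ 97.8 W

Series thermal resistances:
R_inner film = 1/(h_i·A) = 1/(14.1×17.2) = 0.004123 K/W
R_aluminium = L/(kA) = 0.0027/(238×17.2) = 6.596×10^-7 K/W
R_cellular glass = L/(kA) = 0.145/(0.0424×17.2) = 0.1988 K/W
R_concrete block = L/(kA) = 0.08/(0.544×17.2) = 0.00855 K/W
R_outer film = 1/(h_o·A) = 1/(18.3×17.2) = 0.003177 K/W
R_total = 0.2147 K/W
Q = ΔT / R_total = 21 / 0.2147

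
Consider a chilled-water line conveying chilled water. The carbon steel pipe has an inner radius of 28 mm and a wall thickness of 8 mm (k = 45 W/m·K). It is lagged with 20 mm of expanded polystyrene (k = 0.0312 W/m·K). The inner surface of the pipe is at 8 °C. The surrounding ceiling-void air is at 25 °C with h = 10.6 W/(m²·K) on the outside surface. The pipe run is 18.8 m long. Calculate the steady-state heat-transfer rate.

Per-layer cylindrical resistances, series-summed:
R_carbon steel pipe wall = ln(36/28)/(2π×45×18.8) = 4.728×10^-5 K/W
R_expanded polystyrene = ln(56/36)/(2π×0.0312×18.8) = 0.1199 K/W
R_outer film = 1/(h_o·2πr_oL) = 1/(10.6×2π×0.056×18.8) = 0.01426 K/W
R_total = 0.1342 K/W
Q = ΔT/R_total = 17/0.1342

Q ≈ 127 W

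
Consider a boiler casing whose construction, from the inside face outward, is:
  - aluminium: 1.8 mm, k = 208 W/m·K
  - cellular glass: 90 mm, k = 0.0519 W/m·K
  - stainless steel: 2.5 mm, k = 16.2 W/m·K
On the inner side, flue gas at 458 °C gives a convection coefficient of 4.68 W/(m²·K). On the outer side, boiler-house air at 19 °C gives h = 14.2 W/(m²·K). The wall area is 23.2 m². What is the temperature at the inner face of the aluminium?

Series thermal resistances:
R_inner film = 1/(h_i·A) = 1/(4.68×23.2) = 0.00921 K/W
R_aluminium = L/(kA) = 0.0018/(208×23.2) = 3.73×10^-7 K/W
R_cellular glass = L/(kA) = 0.09/(0.0519×23.2) = 0.07475 K/W
R_stainless steel = L/(kA) = 0.0025/(16.2×23.2) = 6.652×10^-6 K/W
R_outer film = 1/(h_o·A) = 1/(14.2×23.2) = 0.003035 K/W
R_total = 0.087 K/W;  Q = ΔT/R_total = 439/0.087 = 5046 W
T_interface = T_inner − Q·ΣR(inner→interface) = 458 − 5050×0.00921

T ≈ 412 °C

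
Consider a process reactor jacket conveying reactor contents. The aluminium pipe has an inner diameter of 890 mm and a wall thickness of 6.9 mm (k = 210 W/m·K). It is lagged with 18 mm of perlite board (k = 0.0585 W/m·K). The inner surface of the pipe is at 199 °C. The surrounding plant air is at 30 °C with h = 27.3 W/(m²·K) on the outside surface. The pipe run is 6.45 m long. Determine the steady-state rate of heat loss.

Q ≈ 9180 W

Per-layer cylindrical resistances, series-summed:
R_aluminium pipe wall = ln(451.9/445)/(2π×210×6.45) = 1.808×10^-6 K/W
R_perlite board = ln(469.9/451.9)/(2π×0.0585×6.45) = 0.01648 K/W
R_outer film = 1/(h_o·2πr_oL) = 1/(27.3×2π×0.4699×6.45) = 0.001924 K/W
R_total = 0.0184 K/W
Q = ΔT/R_total = 169/0.0184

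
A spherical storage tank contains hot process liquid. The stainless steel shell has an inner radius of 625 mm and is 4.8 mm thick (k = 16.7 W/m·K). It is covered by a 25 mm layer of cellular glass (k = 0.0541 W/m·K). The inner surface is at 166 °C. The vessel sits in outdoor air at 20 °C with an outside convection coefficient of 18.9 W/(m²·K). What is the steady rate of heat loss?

Radial (spherical) resistances in series:
R_stainless steel shell = (1/0.625 − 1/0.6298)/(4π×16.7) = 5.811×10^-5 K/W
R_cellular glass = (1/0.6298 − 1/0.6548)/(4π×0.0541) = 0.08917 K/W
R_outer film = 1/(h·4πr_o²) = 1/(18.9×4π×0.6548²) = 0.00982 K/W
R_total = 0.09905 K/W
Q = ΔT/R_total = 146/0.09905

Q ≈ 1470 W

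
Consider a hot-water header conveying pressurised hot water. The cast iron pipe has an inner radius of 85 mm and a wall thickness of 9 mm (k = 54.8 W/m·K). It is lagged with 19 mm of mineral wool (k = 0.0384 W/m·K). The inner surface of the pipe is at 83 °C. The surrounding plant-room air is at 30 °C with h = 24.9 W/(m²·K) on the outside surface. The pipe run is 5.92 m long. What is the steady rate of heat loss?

Per-layer cylindrical resistances, series-summed:
R_cast iron pipe wall = ln(94/85)/(2π×54.8×5.92) = 4.937×10^-5 K/W
R_mineral wool = ln(113/94)/(2π×0.0384×5.92) = 0.1289 K/W
R_outer film = 1/(h_o·2πr_oL) = 1/(24.9×2π×0.113×5.92) = 0.009555 K/W
R_total = 0.1385 K/W
Q = ΔT/R_total = 53/0.1385

Q ≈ 383 W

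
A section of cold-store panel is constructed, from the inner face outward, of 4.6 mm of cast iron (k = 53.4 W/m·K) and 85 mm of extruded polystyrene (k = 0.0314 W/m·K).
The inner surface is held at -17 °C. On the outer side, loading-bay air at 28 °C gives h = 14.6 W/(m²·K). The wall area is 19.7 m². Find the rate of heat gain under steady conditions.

Model the wall as resistances in series:
R_cast iron = L/(kA) = 0.0046/(53.4×19.7) = 4.373×10^-6 K/W
R_extruded polystyrene = L/(kA) = 0.085/(0.0314×19.7) = 0.1374 K/W
R_outer film = 1/(h_o·A) = 1/(14.6×19.7) = 0.003477 K/W
R_total = 0.1409 K/W
Q = ΔT / R_total = 45 / 0.1409

Q ≈ 319 W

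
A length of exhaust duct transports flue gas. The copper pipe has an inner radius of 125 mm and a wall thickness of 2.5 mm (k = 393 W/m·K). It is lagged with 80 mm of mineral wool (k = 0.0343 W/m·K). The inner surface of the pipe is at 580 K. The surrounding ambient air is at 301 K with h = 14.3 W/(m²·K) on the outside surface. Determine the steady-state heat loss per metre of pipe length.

Per-layer cylindrical resistances, series-summed:
R_copper pipe wall = ln(127.5/125)/(2π×393×1) = 8.02×10^-6 K/W
R_mineral wool = ln(207.5/127.5)/(2π×0.0343×1) = 2.26 K/W
R_outer film = 1/(h_o·2πr_oL) = 1/(14.3×2π×0.2075×1) = 0.05364 K/W
R_total = 2.313 K/W
Q = ΔT/R_total = 279/2.313

q′ ≈ 121 W/m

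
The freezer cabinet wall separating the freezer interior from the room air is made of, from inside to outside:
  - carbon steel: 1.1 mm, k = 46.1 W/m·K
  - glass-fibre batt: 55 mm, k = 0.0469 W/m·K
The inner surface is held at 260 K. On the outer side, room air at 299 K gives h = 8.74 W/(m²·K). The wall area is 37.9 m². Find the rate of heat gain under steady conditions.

Q ≈ 1150 W

Series thermal resistances:
R_carbon steel = L/(kA) = 0.0011/(46.1×37.9) = 6.296×10^-7 K/W
R_glass-fibre batt = L/(kA) = 0.055/(0.0469×37.9) = 0.03094 K/W
R_outer film = 1/(h_o·A) = 1/(8.74×37.9) = 0.003019 K/W
R_total = 0.03396 K/W
Q = ΔT / R_total = 39 / 0.03396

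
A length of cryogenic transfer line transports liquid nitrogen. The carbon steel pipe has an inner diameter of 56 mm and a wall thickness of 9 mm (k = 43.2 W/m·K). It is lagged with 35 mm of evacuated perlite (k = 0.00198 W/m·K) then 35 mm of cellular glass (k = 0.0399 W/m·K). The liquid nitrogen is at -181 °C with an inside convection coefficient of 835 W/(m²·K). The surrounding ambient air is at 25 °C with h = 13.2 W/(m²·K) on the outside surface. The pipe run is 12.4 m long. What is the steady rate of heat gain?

Q ≈ 46.3 W

Per-layer cylindrical resistances, series-summed:
R_inner film = 1/(h_i·2πr₁L) = 1/(835×2π×0.028×12.4) = 5.49×10^-4 K/W
R_carbon steel pipe wall = ln(37/28)/(2π×43.2×12.4) = 8.281×10^-5 K/W
R_evacuated perlite = ln(72/37)/(2π×0.00198×12.4) = 4.316 K/W
R_cellular glass = ln(107/72)/(2π×0.0399×12.4) = 0.1274 K/W
R_outer film = 1/(h_o·2πr_oL) = 1/(13.2×2π×0.107×12.4) = 0.009087 K/W
R_total = 4.453 K/W
Q = ΔT/R_total = 206/4.453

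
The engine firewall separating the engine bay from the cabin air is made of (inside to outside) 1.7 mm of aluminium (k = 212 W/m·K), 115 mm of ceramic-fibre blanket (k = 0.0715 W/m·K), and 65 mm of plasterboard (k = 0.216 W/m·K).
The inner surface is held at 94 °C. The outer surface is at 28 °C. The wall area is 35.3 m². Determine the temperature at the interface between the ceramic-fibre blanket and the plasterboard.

Using the resistance-network approach (series):
R_aluminium = L/(kA) = 0.0017/(212×35.3) = 2.272×10^-7 K/W
R_ceramic-fibre blanket = L/(kA) = 0.115/(0.0715×35.3) = 0.04556 K/W
R_plasterboard = L/(kA) = 0.065/(0.216×35.3) = 0.008525 K/W
R_total = 0.05409 K/W;  Q = ΔT/R_total = 66/0.05409 = 1220 W
T_interface = T_inner − Q·ΣR(inner→interface) = 94 − 1220×0.04556

T ≈ 38.4 °C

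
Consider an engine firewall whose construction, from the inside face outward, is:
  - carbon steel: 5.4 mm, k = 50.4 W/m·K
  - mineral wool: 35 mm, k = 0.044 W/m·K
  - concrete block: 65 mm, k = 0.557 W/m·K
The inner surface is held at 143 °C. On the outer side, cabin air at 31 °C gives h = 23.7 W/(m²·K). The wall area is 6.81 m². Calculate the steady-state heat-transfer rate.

Treating each layer as a thermal resistance in series:
R_carbon steel = L/(kA) = 0.0054/(50.4×6.81) = 1.573×10^-5 K/W
R_mineral wool = L/(kA) = 0.035/(0.044×6.81) = 0.1168 K/W
R_concrete block = L/(kA) = 0.065/(0.557×6.81) = 0.01714 K/W
R_outer film = 1/(h_o·A) = 1/(23.7×6.81) = 0.006196 K/W
R_total = 0.1402 K/W
Q = ΔT / R_total = 112 / 0.1402

Q ≈ 799 W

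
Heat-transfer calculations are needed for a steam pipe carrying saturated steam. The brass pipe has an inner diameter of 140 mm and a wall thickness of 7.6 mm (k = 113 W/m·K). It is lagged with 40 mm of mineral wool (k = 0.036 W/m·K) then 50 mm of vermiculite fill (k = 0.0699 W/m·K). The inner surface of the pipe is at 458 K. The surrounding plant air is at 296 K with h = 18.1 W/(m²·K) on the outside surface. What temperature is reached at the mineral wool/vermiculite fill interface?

T ≈ 348 K

For a radial system each layer contributes R = ln(r_out/r_in)/(2πkL); films add R = 1/(hA).
R_brass pipe wall = ln(77.6/70)/(2π×113×1) = 1.452×10^-4 K/W
R_mineral wool = ln(117.6/77.6)/(2π×0.036×1) = 1.838 K/W
R_vermiculite fill = ln(167.6/117.6)/(2π×0.0699×1) = 0.8067 K/W
R_outer film = 1/(h_o·2πr_oL) = 1/(18.1×2π×0.1676×1) = 0.05246 K/W
R_total = 2.697 K/W
Q = ΔT/R_total = 162/2.697
Q = 60.1 W/m
T_interface = T_inner − Q·ΣR(inner→interface) = 458 − 60.1×1.838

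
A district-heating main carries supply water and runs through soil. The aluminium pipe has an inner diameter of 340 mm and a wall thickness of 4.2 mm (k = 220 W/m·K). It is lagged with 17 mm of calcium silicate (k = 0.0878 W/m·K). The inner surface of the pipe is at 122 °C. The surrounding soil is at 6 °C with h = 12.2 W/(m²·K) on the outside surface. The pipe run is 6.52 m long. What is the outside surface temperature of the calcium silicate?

Radial resistances (cylindrical: R_cond = ln(r_o/r_i)/(2πkL), R_conv = 1/(h·2πrL)):
R_aluminium pipe wall = ln(174.2/170)/(2π×220×6.52) = 2.708×10^-6 K/W
R_calcium silicate = ln(191.2/174.2)/(2π×0.0878×6.52) = 0.02589 K/W
R_outer film = 1/(h_o·2πr_oL) = 1/(12.2×2π×0.1912×6.52) = 0.01046 K/W
R_total = 0.03636 K/W
Q = ΔT/R_total = 116/0.03636
Q = 3190 W
T_interface = T_inner − Q·ΣR(inner→interface) = 122 − 3190×0.02589

T ≈ 39.4 °C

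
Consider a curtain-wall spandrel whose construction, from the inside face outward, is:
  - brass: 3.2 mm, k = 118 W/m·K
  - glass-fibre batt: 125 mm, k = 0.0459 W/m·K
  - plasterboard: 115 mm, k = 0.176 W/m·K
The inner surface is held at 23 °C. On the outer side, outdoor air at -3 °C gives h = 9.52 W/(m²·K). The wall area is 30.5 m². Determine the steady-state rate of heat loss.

Q ≈ 228 W

Using the resistance-network approach (series):
R_brass = L/(kA) = 0.0032/(118×30.5) = 8.891×10^-7 K/W
R_glass-fibre batt = L/(kA) = 0.125/(0.0459×30.5) = 0.08929 K/W
R_plasterboard = L/(kA) = 0.115/(0.176×30.5) = 0.02142 K/W
R_outer film = 1/(h_o·A) = 1/(9.52×30.5) = 0.003444 K/W
R_total = 0.1142 K/W
Q = ΔT / R_total = 26 / 0.1142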